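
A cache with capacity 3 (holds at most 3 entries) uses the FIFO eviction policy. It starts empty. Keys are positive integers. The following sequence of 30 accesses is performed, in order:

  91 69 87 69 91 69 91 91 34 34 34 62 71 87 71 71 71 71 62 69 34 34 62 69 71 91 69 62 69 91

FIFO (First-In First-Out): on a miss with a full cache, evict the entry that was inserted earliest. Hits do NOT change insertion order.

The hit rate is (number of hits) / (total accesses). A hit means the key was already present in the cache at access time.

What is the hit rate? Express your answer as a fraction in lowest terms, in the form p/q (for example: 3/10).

Answer: 8/15

Derivation:
FIFO simulation (capacity=3):
  1. access 91: MISS. Cache (old->new): [91]
  2. access 69: MISS. Cache (old->new): [91 69]
  3. access 87: MISS. Cache (old->new): [91 69 87]
  4. access 69: HIT. Cache (old->new): [91 69 87]
  5. access 91: HIT. Cache (old->new): [91 69 87]
  6. access 69: HIT. Cache (old->new): [91 69 87]
  7. access 91: HIT. Cache (old->new): [91 69 87]
  8. access 91: HIT. Cache (old->new): [91 69 87]
  9. access 34: MISS, evict 91. Cache (old->new): [69 87 34]
  10. access 34: HIT. Cache (old->new): [69 87 34]
  11. access 34: HIT. Cache (old->new): [69 87 34]
  12. access 62: MISS, evict 69. Cache (old->new): [87 34 62]
  13. access 71: MISS, evict 87. Cache (old->new): [34 62 71]
  14. access 87: MISS, evict 34. Cache (old->new): [62 71 87]
  15. access 71: HIT. Cache (old->new): [62 71 87]
  16. access 71: HIT. Cache (old->new): [62 71 87]
  17. access 71: HIT. Cache (old->new): [62 71 87]
  18. access 71: HIT. Cache (old->new): [62 71 87]
  19. access 62: HIT. Cache (old->new): [62 71 87]
  20. access 69: MISS, evict 62. Cache (old->new): [71 87 69]
  21. access 34: MISS, evict 71. Cache (old->new): [87 69 34]
  22. access 34: HIT. Cache (old->new): [87 69 34]
  23. access 62: MISS, evict 87. Cache (old->new): [69 34 62]
  24. access 69: HIT. Cache (old->new): [69 34 62]
  25. access 71: MISS, evict 69. Cache (old->new): [34 62 71]
  26. access 91: MISS, evict 34. Cache (old->new): [62 71 91]
  27. access 69: MISS, evict 62. Cache (old->new): [71 91 69]
  28. access 62: MISS, evict 71. Cache (old->new): [91 69 62]
  29. access 69: HIT. Cache (old->new): [91 69 62]
  30. access 91: HIT. Cache (old->new): [91 69 62]
Total: 16 hits, 14 misses, 11 evictions

Hit rate = 16/30 = 8/15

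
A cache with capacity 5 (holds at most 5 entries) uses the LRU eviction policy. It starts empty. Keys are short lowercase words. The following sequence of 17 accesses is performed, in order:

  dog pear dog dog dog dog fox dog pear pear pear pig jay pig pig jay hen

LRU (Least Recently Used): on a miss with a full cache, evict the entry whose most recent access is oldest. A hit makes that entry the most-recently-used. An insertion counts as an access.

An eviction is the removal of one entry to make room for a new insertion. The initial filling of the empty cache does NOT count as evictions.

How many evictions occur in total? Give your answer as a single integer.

LRU simulation (capacity=5):
  1. access dog: MISS. Cache (LRU->MRU): [dog]
  2. access pear: MISS. Cache (LRU->MRU): [dog pear]
  3. access dog: HIT. Cache (LRU->MRU): [pear dog]
  4. access dog: HIT. Cache (LRU->MRU): [pear dog]
  5. access dog: HIT. Cache (LRU->MRU): [pear dog]
  6. access dog: HIT. Cache (LRU->MRU): [pear dog]
  7. access fox: MISS. Cache (LRU->MRU): [pear dog fox]
  8. access dog: HIT. Cache (LRU->MRU): [pear fox dog]
  9. access pear: HIT. Cache (LRU->MRU): [fox dog pear]
  10. access pear: HIT. Cache (LRU->MRU): [fox dog pear]
  11. access pear: HIT. Cache (LRU->MRU): [fox dog pear]
  12. access pig: MISS. Cache (LRU->MRU): [fox dog pear pig]
  13. access jay: MISS. Cache (LRU->MRU): [fox dog pear pig jay]
  14. access pig: HIT. Cache (LRU->MRU): [fox dog pear jay pig]
  15. access pig: HIT. Cache (LRU->MRU): [fox dog pear jay pig]
  16. access jay: HIT. Cache (LRU->MRU): [fox dog pear pig jay]
  17. access hen: MISS, evict fox. Cache (LRU->MRU): [dog pear pig jay hen]
Total: 11 hits, 6 misses, 1 evictions

Answer: 1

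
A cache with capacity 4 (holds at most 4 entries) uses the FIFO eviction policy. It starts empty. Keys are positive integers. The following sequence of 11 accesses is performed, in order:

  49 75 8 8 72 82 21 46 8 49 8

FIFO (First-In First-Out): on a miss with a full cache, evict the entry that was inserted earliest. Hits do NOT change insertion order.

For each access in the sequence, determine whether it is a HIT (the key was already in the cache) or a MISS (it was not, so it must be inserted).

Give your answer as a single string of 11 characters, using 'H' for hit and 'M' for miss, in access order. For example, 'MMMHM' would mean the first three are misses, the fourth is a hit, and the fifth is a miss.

FIFO simulation (capacity=4):
  1. access 49: MISS. Cache (old->new): [49]
  2. access 75: MISS. Cache (old->new): [49 75]
  3. access 8: MISS. Cache (old->new): [49 75 8]
  4. access 8: HIT. Cache (old->new): [49 75 8]
  5. access 72: MISS. Cache (old->new): [49 75 8 72]
  6. access 82: MISS, evict 49. Cache (old->new): [75 8 72 82]
  7. access 21: MISS, evict 75. Cache (old->new): [8 72 82 21]
  8. access 46: MISS, evict 8. Cache (old->new): [72 82 21 46]
  9. access 8: MISS, evict 72. Cache (old->new): [82 21 46 8]
  10. access 49: MISS, evict 82. Cache (old->new): [21 46 8 49]
  11. access 8: HIT. Cache (old->new): [21 46 8 49]
Total: 2 hits, 9 misses, 5 evictions

Answer: MMMHMMMMMMH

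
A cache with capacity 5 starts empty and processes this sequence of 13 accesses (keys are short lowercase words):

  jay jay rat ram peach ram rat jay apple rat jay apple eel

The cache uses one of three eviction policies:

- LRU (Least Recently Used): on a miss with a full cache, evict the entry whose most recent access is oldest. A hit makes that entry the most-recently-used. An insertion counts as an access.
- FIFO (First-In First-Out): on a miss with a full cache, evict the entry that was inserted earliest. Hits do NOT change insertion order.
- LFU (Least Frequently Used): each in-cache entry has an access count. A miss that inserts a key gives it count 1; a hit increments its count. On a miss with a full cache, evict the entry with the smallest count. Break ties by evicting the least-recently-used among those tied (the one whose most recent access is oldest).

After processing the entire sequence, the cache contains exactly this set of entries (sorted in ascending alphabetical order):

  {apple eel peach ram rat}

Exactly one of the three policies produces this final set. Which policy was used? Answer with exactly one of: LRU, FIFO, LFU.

Simulating under each policy and comparing final sets:
  LRU: final set = {apple eel jay ram rat} -> differs
  FIFO: final set = {apple eel peach ram rat} -> MATCHES target
  LFU: final set = {apple eel jay ram rat} -> differs
Only FIFO produces the target set.

Answer: FIFO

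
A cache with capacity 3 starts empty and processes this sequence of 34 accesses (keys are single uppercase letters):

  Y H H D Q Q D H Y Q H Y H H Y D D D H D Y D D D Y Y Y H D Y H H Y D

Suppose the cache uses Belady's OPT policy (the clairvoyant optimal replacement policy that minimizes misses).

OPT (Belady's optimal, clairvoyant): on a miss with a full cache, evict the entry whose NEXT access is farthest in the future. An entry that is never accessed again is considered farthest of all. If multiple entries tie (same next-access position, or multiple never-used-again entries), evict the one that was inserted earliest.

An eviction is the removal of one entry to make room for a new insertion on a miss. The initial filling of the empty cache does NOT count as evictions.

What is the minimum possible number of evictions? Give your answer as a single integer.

OPT (Belady) simulation (capacity=3):
  1. access Y: MISS. Cache: [Y]
  2. access H: MISS. Cache: [Y H]
  3. access H: HIT. Next use of H: step 8. Cache: [Y H]
  4. access D: MISS. Cache: [Y H D]
  5. access Q: MISS, evict Y (next use: step 9). Cache: [H D Q]
  6. access Q: HIT. Next use of Q: step 10. Cache: [H D Q]
  7. access D: HIT. Next use of D: step 16. Cache: [H D Q]
  8. access H: HIT. Next use of H: step 11. Cache: [H D Q]
  9. access Y: MISS, evict D (next use: step 16). Cache: [H Q Y]
  10. access Q: HIT. Next use of Q: never. Cache: [H Q Y]
  11. access H: HIT. Next use of H: step 13. Cache: [H Q Y]
  12. access Y: HIT. Next use of Y: step 15. Cache: [H Q Y]
  13. access H: HIT. Next use of H: step 14. Cache: [H Q Y]
  14. access H: HIT. Next use of H: step 19. Cache: [H Q Y]
  15. access Y: HIT. Next use of Y: step 21. Cache: [H Q Y]
  16. access D: MISS, evict Q (next use: never). Cache: [H Y D]
  17. access D: HIT. Next use of D: step 18. Cache: [H Y D]
  18. access D: HIT. Next use of D: step 20. Cache: [H Y D]
  19. access H: HIT. Next use of H: step 28. Cache: [H Y D]
  20. access D: HIT. Next use of D: step 22. Cache: [H Y D]
  21. access Y: HIT. Next use of Y: step 25. Cache: [H Y D]
  22. access D: HIT. Next use of D: step 23. Cache: [H Y D]
  23. access D: HIT. Next use of D: step 24. Cache: [H Y D]
  24. access D: HIT. Next use of D: step 29. Cache: [H Y D]
  25. access Y: HIT. Next use of Y: step 26. Cache: [H Y D]
  26. access Y: HIT. Next use of Y: step 27. Cache: [H Y D]
  27. access Y: HIT. Next use of Y: step 30. Cache: [H Y D]
  28. access H: HIT. Next use of H: step 31. Cache: [H Y D]
  29. access D: HIT. Next use of D: step 34. Cache: [H Y D]
  30. access Y: HIT. Next use of Y: step 33. Cache: [H Y D]
  31. access H: HIT. Next use of H: step 32. Cache: [H Y D]
  32. access H: HIT. Next use of H: never. Cache: [H Y D]
  33. access Y: HIT. Next use of Y: never. Cache: [H Y D]
  34. access D: HIT. Next use of D: never. Cache: [H Y D]
Total: 28 hits, 6 misses, 3 evictions

Answer: 3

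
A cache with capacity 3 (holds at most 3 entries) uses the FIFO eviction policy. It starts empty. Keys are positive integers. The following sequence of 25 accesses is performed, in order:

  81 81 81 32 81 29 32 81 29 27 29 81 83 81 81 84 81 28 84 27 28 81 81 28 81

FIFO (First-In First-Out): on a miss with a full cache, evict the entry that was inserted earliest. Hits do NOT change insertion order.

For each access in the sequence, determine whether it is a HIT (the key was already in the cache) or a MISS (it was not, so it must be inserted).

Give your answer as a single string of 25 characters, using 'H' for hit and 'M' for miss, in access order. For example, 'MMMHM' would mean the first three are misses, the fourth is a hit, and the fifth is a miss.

FIFO simulation (capacity=3):
  1. access 81: MISS. Cache (old->new): [81]
  2. access 81: HIT. Cache (old->new): [81]
  3. access 81: HIT. Cache (old->new): [81]
  4. access 32: MISS. Cache (old->new): [81 32]
  5. access 81: HIT. Cache (old->new): [81 32]
  6. access 29: MISS. Cache (old->new): [81 32 29]
  7. access 32: HIT. Cache (old->new): [81 32 29]
  8. access 81: HIT. Cache (old->new): [81 32 29]
  9. access 29: HIT. Cache (old->new): [81 32 29]
  10. access 27: MISS, evict 81. Cache (old->new): [32 29 27]
  11. access 29: HIT. Cache (old->new): [32 29 27]
  12. access 81: MISS, evict 32. Cache (old->new): [29 27 81]
  13. access 83: MISS, evict 29. Cache (old->new): [27 81 83]
  14. access 81: HIT. Cache (old->new): [27 81 83]
  15. access 81: HIT. Cache (old->new): [27 81 83]
  16. access 84: MISS, evict 27. Cache (old->new): [81 83 84]
  17. access 81: HIT. Cache (old->new): [81 83 84]
  18. access 28: MISS, evict 81. Cache (old->new): [83 84 28]
  19. access 84: HIT. Cache (old->new): [83 84 28]
  20. access 27: MISS, evict 83. Cache (old->new): [84 28 27]
  21. access 28: HIT. Cache (old->new): [84 28 27]
  22. access 81: MISS, evict 84. Cache (old->new): [28 27 81]
  23. access 81: HIT. Cache (old->new): [28 27 81]
  24. access 28: HIT. Cache (old->new): [28 27 81]
  25. access 81: HIT. Cache (old->new): [28 27 81]
Total: 15 hits, 10 misses, 7 evictions

Answer: MHHMHMHHHMHMMHHMHMHMHMHHH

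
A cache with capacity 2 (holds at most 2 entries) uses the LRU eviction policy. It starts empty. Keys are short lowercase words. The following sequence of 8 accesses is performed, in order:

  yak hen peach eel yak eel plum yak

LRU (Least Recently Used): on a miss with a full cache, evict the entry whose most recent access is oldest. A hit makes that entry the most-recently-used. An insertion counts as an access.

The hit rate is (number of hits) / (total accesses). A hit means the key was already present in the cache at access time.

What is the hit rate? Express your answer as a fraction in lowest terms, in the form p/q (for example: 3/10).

Answer: 1/8

Derivation:
LRU simulation (capacity=2):
  1. access yak: MISS. Cache (LRU->MRU): [yak]
  2. access hen: MISS. Cache (LRU->MRU): [yak hen]
  3. access peach: MISS, evict yak. Cache (LRU->MRU): [hen peach]
  4. access eel: MISS, evict hen. Cache (LRU->MRU): [peach eel]
  5. access yak: MISS, evict peach. Cache (LRU->MRU): [eel yak]
  6. access eel: HIT. Cache (LRU->MRU): [yak eel]
  7. access plum: MISS, evict yak. Cache (LRU->MRU): [eel plum]
  8. access yak: MISS, evict eel. Cache (LRU->MRU): [plum yak]
Total: 1 hits, 7 misses, 5 evictions

Hit rate = 1/8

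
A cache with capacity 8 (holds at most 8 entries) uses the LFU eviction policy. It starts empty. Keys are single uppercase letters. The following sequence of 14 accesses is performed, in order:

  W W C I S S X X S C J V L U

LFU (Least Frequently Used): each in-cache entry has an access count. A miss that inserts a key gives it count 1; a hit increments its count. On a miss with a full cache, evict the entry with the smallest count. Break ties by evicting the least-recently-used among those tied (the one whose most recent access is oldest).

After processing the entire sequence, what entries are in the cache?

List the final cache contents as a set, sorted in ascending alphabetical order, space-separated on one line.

LFU simulation (capacity=8):
  1. access W: MISS. Cache: [W(c=1)]
  2. access W: HIT, count now 2. Cache: [W(c=2)]
  3. access C: MISS. Cache: [C(c=1) W(c=2)]
  4. access I: MISS. Cache: [C(c=1) I(c=1) W(c=2)]
  5. access S: MISS. Cache: [C(c=1) I(c=1) S(c=1) W(c=2)]
  6. access S: HIT, count now 2. Cache: [C(c=1) I(c=1) W(c=2) S(c=2)]
  7. access X: MISS. Cache: [C(c=1) I(c=1) X(c=1) W(c=2) S(c=2)]
  8. access X: HIT, count now 2. Cache: [C(c=1) I(c=1) W(c=2) S(c=2) X(c=2)]
  9. access S: HIT, count now 3. Cache: [C(c=1) I(c=1) W(c=2) X(c=2) S(c=3)]
  10. access C: HIT, count now 2. Cache: [I(c=1) W(c=2) X(c=2) C(c=2) S(c=3)]
  11. access J: MISS. Cache: [I(c=1) J(c=1) W(c=2) X(c=2) C(c=2) S(c=3)]
  12. access V: MISS. Cache: [I(c=1) J(c=1) V(c=1) W(c=2) X(c=2) C(c=2) S(c=3)]
  13. access L: MISS. Cache: [I(c=1) J(c=1) V(c=1) L(c=1) W(c=2) X(c=2) C(c=2) S(c=3)]
  14. access U: MISS, evict I(c=1). Cache: [J(c=1) V(c=1) L(c=1) U(c=1) W(c=2) X(c=2) C(c=2) S(c=3)]
Total: 5 hits, 9 misses, 1 evictions

Answer: C J L S U V W X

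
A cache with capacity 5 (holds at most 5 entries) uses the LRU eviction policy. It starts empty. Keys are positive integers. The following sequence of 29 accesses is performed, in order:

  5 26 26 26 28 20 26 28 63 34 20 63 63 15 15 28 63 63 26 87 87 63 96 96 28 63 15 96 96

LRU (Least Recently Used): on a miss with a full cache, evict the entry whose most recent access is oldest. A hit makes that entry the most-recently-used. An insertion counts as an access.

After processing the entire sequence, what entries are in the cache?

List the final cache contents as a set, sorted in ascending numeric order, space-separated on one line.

LRU simulation (capacity=5):
  1. access 5: MISS. Cache (LRU->MRU): [5]
  2. access 26: MISS. Cache (LRU->MRU): [5 26]
  3. access 26: HIT. Cache (LRU->MRU): [5 26]
  4. access 26: HIT. Cache (LRU->MRU): [5 26]
  5. access 28: MISS. Cache (LRU->MRU): [5 26 28]
  6. access 20: MISS. Cache (LRU->MRU): [5 26 28 20]
  7. access 26: HIT. Cache (LRU->MRU): [5 28 20 26]
  8. access 28: HIT. Cache (LRU->MRU): [5 20 26 28]
  9. access 63: MISS. Cache (LRU->MRU): [5 20 26 28 63]
  10. access 34: MISS, evict 5. Cache (LRU->MRU): [20 26 28 63 34]
  11. access 20: HIT. Cache (LRU->MRU): [26 28 63 34 20]
  12. access 63: HIT. Cache (LRU->MRU): [26 28 34 20 63]
  13. access 63: HIT. Cache (LRU->MRU): [26 28 34 20 63]
  14. access 15: MISS, evict 26. Cache (LRU->MRU): [28 34 20 63 15]
  15. access 15: HIT. Cache (LRU->MRU): [28 34 20 63 15]
  16. access 28: HIT. Cache (LRU->MRU): [34 20 63 15 28]
  17. access 63: HIT. Cache (LRU->MRU): [34 20 15 28 63]
  18. access 63: HIT. Cache (LRU->MRU): [34 20 15 28 63]
  19. access 26: MISS, evict 34. Cache (LRU->MRU): [20 15 28 63 26]
  20. access 87: MISS, evict 20. Cache (LRU->MRU): [15 28 63 26 87]
  21. access 87: HIT. Cache (LRU->MRU): [15 28 63 26 87]
  22. access 63: HIT. Cache (LRU->MRU): [15 28 26 87 63]
  23. access 96: MISS, evict 15. Cache (LRU->MRU): [28 26 87 63 96]
  24. access 96: HIT. Cache (LRU->MRU): [28 26 87 63 96]
  25. access 28: HIT. Cache (LRU->MRU): [26 87 63 96 28]
  26. access 63: HIT. Cache (LRU->MRU): [26 87 96 28 63]
  27. access 15: MISS, evict 26. Cache (LRU->MRU): [87 96 28 63 15]
  28. access 96: HIT. Cache (LRU->MRU): [87 28 63 15 96]
  29. access 96: HIT. Cache (LRU->MRU): [87 28 63 15 96]
Total: 18 hits, 11 misses, 6 evictions

Answer: 15 28 63 87 96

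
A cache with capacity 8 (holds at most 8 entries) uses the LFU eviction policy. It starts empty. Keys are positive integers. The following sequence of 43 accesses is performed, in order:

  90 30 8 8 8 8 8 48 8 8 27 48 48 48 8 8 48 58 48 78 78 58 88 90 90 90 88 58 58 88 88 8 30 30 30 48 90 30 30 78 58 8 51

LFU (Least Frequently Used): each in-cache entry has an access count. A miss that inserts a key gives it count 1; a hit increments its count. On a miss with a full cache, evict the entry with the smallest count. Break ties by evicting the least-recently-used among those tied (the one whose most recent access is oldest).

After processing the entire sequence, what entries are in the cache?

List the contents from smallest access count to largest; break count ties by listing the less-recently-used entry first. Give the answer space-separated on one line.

LFU simulation (capacity=8):
  1. access 90: MISS. Cache: [90(c=1)]
  2. access 30: MISS. Cache: [90(c=1) 30(c=1)]
  3. access 8: MISS. Cache: [90(c=1) 30(c=1) 8(c=1)]
  4. access 8: HIT, count now 2. Cache: [90(c=1) 30(c=1) 8(c=2)]
  5. access 8: HIT, count now 3. Cache: [90(c=1) 30(c=1) 8(c=3)]
  6. access 8: HIT, count now 4. Cache: [90(c=1) 30(c=1) 8(c=4)]
  7. access 8: HIT, count now 5. Cache: [90(c=1) 30(c=1) 8(c=5)]
  8. access 48: MISS. Cache: [90(c=1) 30(c=1) 48(c=1) 8(c=5)]
  9. access 8: HIT, count now 6. Cache: [90(c=1) 30(c=1) 48(c=1) 8(c=6)]
  10. access 8: HIT, count now 7. Cache: [90(c=1) 30(c=1) 48(c=1) 8(c=7)]
  11. access 27: MISS. Cache: [90(c=1) 30(c=1) 48(c=1) 27(c=1) 8(c=7)]
  12. access 48: HIT, count now 2. Cache: [90(c=1) 30(c=1) 27(c=1) 48(c=2) 8(c=7)]
  13. access 48: HIT, count now 3. Cache: [90(c=1) 30(c=1) 27(c=1) 48(c=3) 8(c=7)]
  14. access 48: HIT, count now 4. Cache: [90(c=1) 30(c=1) 27(c=1) 48(c=4) 8(c=7)]
  15. access 8: HIT, count now 8. Cache: [90(c=1) 30(c=1) 27(c=1) 48(c=4) 8(c=8)]
  16. access 8: HIT, count now 9. Cache: [90(c=1) 30(c=1) 27(c=1) 48(c=4) 8(c=9)]
  17. access 48: HIT, count now 5. Cache: [90(c=1) 30(c=1) 27(c=1) 48(c=5) 8(c=9)]
  18. access 58: MISS. Cache: [90(c=1) 30(c=1) 27(c=1) 58(c=1) 48(c=5) 8(c=9)]
  19. access 48: HIT, count now 6. Cache: [90(c=1) 30(c=1) 27(c=1) 58(c=1) 48(c=6) 8(c=9)]
  20. access 78: MISS. Cache: [90(c=1) 30(c=1) 27(c=1) 58(c=1) 78(c=1) 48(c=6) 8(c=9)]
  21. access 78: HIT, count now 2. Cache: [90(c=1) 30(c=1) 27(c=1) 58(c=1) 78(c=2) 48(c=6) 8(c=9)]
  22. access 58: HIT, count now 2. Cache: [90(c=1) 30(c=1) 27(c=1) 78(c=2) 58(c=2) 48(c=6) 8(c=9)]
  23. access 88: MISS. Cache: [90(c=1) 30(c=1) 27(c=1) 88(c=1) 78(c=2) 58(c=2) 48(c=6) 8(c=9)]
  24. access 90: HIT, count now 2. Cache: [30(c=1) 27(c=1) 88(c=1) 78(c=2) 58(c=2) 90(c=2) 48(c=6) 8(c=9)]
  25. access 90: HIT, count now 3. Cache: [30(c=1) 27(c=1) 88(c=1) 78(c=2) 58(c=2) 90(c=3) 48(c=6) 8(c=9)]
  26. access 90: HIT, count now 4. Cache: [30(c=1) 27(c=1) 88(c=1) 78(c=2) 58(c=2) 90(c=4) 48(c=6) 8(c=9)]
  27. access 88: HIT, count now 2. Cache: [30(c=1) 27(c=1) 78(c=2) 58(c=2) 88(c=2) 90(c=4) 48(c=6) 8(c=9)]
  28. access 58: HIT, count now 3. Cache: [30(c=1) 27(c=1) 78(c=2) 88(c=2) 58(c=3) 90(c=4) 48(c=6) 8(c=9)]
  29. access 58: HIT, count now 4. Cache: [30(c=1) 27(c=1) 78(c=2) 88(c=2) 90(c=4) 58(c=4) 48(c=6) 8(c=9)]
  30. access 88: HIT, count now 3. Cache: [30(c=1) 27(c=1) 78(c=2) 88(c=3) 90(c=4) 58(c=4) 48(c=6) 8(c=9)]
  31. access 88: HIT, count now 4. Cache: [30(c=1) 27(c=1) 78(c=2) 90(c=4) 58(c=4) 88(c=4) 48(c=6) 8(c=9)]
  32. access 8: HIT, count now 10. Cache: [30(c=1) 27(c=1) 78(c=2) 90(c=4) 58(c=4) 88(c=4) 48(c=6) 8(c=10)]
  33. access 30: HIT, count now 2. Cache: [27(c=1) 78(c=2) 30(c=2) 90(c=4) 58(c=4) 88(c=4) 48(c=6) 8(c=10)]
  34. access 30: HIT, count now 3. Cache: [27(c=1) 78(c=2) 30(c=3) 90(c=4) 58(c=4) 88(c=4) 48(c=6) 8(c=10)]
  35. access 30: HIT, count now 4. Cache: [27(c=1) 78(c=2) 90(c=4) 58(c=4) 88(c=4) 30(c=4) 48(c=6) 8(c=10)]
  36. access 48: HIT, count now 7. Cache: [27(c=1) 78(c=2) 90(c=4) 58(c=4) 88(c=4) 30(c=4) 48(c=7) 8(c=10)]
  37. access 90: HIT, count now 5. Cache: [27(c=1) 78(c=2) 58(c=4) 88(c=4) 30(c=4) 90(c=5) 48(c=7) 8(c=10)]
  38. access 30: HIT, count now 5. Cache: [27(c=1) 78(c=2) 58(c=4) 88(c=4) 90(c=5) 30(c=5) 48(c=7) 8(c=10)]
  39. access 30: HIT, count now 6. Cache: [27(c=1) 78(c=2) 58(c=4) 88(c=4) 90(c=5) 30(c=6) 48(c=7) 8(c=10)]
  40. access 78: HIT, count now 3. Cache: [27(c=1) 78(c=3) 58(c=4) 88(c=4) 90(c=5) 30(c=6) 48(c=7) 8(c=10)]
  41. access 58: HIT, count now 5. Cache: [27(c=1) 78(c=3) 88(c=4) 90(c=5) 58(c=5) 30(c=6) 48(c=7) 8(c=10)]
  42. access 8: HIT, count now 11. Cache: [27(c=1) 78(c=3) 88(c=4) 90(c=5) 58(c=5) 30(c=6) 48(c=7) 8(c=11)]
  43. access 51: MISS, evict 27(c=1). Cache: [51(c=1) 78(c=3) 88(c=4) 90(c=5) 58(c=5) 30(c=6) 48(c=7) 8(c=11)]
Total: 34 hits, 9 misses, 1 evictions

Answer: 51 78 88 90 58 30 48 8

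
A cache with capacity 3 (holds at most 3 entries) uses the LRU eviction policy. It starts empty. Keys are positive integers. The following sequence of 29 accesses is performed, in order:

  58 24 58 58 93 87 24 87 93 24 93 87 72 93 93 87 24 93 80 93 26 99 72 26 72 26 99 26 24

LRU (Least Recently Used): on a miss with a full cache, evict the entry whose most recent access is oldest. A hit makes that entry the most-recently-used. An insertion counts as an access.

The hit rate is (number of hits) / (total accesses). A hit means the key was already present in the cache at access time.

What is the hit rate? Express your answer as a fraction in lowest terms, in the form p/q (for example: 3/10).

Answer: 17/29

Derivation:
LRU simulation (capacity=3):
  1. access 58: MISS. Cache (LRU->MRU): [58]
  2. access 24: MISS. Cache (LRU->MRU): [58 24]
  3. access 58: HIT. Cache (LRU->MRU): [24 58]
  4. access 58: HIT. Cache (LRU->MRU): [24 58]
  5. access 93: MISS. Cache (LRU->MRU): [24 58 93]
  6. access 87: MISS, evict 24. Cache (LRU->MRU): [58 93 87]
  7. access 24: MISS, evict 58. Cache (LRU->MRU): [93 87 24]
  8. access 87: HIT. Cache (LRU->MRU): [93 24 87]
  9. access 93: HIT. Cache (LRU->MRU): [24 87 93]
  10. access 24: HIT. Cache (LRU->MRU): [87 93 24]
  11. access 93: HIT. Cache (LRU->MRU): [87 24 93]
  12. access 87: HIT. Cache (LRU->MRU): [24 93 87]
  13. access 72: MISS, evict 24. Cache (LRU->MRU): [93 87 72]
  14. access 93: HIT. Cache (LRU->MRU): [87 72 93]
  15. access 93: HIT. Cache (LRU->MRU): [87 72 93]
  16. access 87: HIT. Cache (LRU->MRU): [72 93 87]
  17. access 24: MISS, evict 72. Cache (LRU->MRU): [93 87 24]
  18. access 93: HIT. Cache (LRU->MRU): [87 24 93]
  19. access 80: MISS, evict 87. Cache (LRU->MRU): [24 93 80]
  20. access 93: HIT. Cache (LRU->MRU): [24 80 93]
  21. access 26: MISS, evict 24. Cache (LRU->MRU): [80 93 26]
  22. access 99: MISS, evict 80. Cache (LRU->MRU): [93 26 99]
  23. access 72: MISS, evict 93. Cache (LRU->MRU): [26 99 72]
  24. access 26: HIT. Cache (LRU->MRU): [99 72 26]
  25. access 72: HIT. Cache (LRU->MRU): [99 26 72]
  26. access 26: HIT. Cache (LRU->MRU): [99 72 26]
  27. access 99: HIT. Cache (LRU->MRU): [72 26 99]
  28. access 26: HIT. Cache (LRU->MRU): [72 99 26]
  29. access 24: MISS, evict 72. Cache (LRU->MRU): [99 26 24]
Total: 17 hits, 12 misses, 9 evictions

Hit rate = 17/29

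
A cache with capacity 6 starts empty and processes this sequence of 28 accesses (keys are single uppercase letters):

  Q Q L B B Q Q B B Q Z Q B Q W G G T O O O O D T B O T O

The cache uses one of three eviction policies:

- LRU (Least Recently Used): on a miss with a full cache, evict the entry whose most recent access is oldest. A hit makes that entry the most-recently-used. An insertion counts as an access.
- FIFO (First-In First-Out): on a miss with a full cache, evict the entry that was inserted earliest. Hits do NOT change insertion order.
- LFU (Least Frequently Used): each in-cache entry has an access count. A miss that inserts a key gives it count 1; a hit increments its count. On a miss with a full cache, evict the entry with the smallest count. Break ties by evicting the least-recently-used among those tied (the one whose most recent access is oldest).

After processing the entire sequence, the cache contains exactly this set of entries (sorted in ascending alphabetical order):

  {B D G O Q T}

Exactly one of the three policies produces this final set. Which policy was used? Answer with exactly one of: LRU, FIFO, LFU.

Answer: LFU

Derivation:
Simulating under each policy and comparing final sets:
  LRU: final set = {B D G O T W} -> differs
  FIFO: final set = {B D G O T W} -> differs
  LFU: final set = {B D G O Q T} -> MATCHES target
Only LFU produces the target set.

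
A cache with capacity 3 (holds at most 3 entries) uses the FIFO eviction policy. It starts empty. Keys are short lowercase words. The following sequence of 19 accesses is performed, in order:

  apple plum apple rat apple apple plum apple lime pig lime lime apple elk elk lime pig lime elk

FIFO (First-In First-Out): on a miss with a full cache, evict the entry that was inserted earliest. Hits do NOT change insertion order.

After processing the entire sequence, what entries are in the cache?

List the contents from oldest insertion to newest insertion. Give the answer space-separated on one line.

Answer: elk lime pig

Derivation:
FIFO simulation (capacity=3):
  1. access apple: MISS. Cache (old->new): [apple]
  2. access plum: MISS. Cache (old->new): [apple plum]
  3. access apple: HIT. Cache (old->new): [apple plum]
  4. access rat: MISS. Cache (old->new): [apple plum rat]
  5. access apple: HIT. Cache (old->new): [apple plum rat]
  6. access apple: HIT. Cache (old->new): [apple plum rat]
  7. access plum: HIT. Cache (old->new): [apple plum rat]
  8. access apple: HIT. Cache (old->new): [apple plum rat]
  9. access lime: MISS, evict apple. Cache (old->new): [plum rat lime]
  10. access pig: MISS, evict plum. Cache (old->new): [rat lime pig]
  11. access lime: HIT. Cache (old->new): [rat lime pig]
  12. access lime: HIT. Cache (old->new): [rat lime pig]
  13. access apple: MISS, evict rat. Cache (old->new): [lime pig apple]
  14. access elk: MISS, evict lime. Cache (old->new): [pig apple elk]
  15. access elk: HIT. Cache (old->new): [pig apple elk]
  16. access lime: MISS, evict pig. Cache (old->new): [apple elk lime]
  17. access pig: MISS, evict apple. Cache (old->new): [elk lime pig]
  18. access lime: HIT. Cache (old->new): [elk lime pig]
  19. access elk: HIT. Cache (old->new): [elk lime pig]
Total: 10 hits, 9 misses, 6 evictions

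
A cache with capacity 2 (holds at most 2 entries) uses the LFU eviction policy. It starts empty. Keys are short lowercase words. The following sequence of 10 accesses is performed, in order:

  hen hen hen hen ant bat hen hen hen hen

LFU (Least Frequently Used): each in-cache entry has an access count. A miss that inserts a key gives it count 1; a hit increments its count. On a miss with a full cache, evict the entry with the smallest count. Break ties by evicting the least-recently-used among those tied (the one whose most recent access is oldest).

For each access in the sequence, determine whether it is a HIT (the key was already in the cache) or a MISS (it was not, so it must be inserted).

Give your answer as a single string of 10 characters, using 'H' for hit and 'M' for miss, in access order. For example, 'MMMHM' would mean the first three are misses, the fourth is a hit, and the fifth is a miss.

Answer: MHHHMMHHHH

Derivation:
LFU simulation (capacity=2):
  1. access hen: MISS. Cache: [hen(c=1)]
  2. access hen: HIT, count now 2. Cache: [hen(c=2)]
  3. access hen: HIT, count now 3. Cache: [hen(c=3)]
  4. access hen: HIT, count now 4. Cache: [hen(c=4)]
  5. access ant: MISS. Cache: [ant(c=1) hen(c=4)]
  6. access bat: MISS, evict ant(c=1). Cache: [bat(c=1) hen(c=4)]
  7. access hen: HIT, count now 5. Cache: [bat(c=1) hen(c=5)]
  8. access hen: HIT, count now 6. Cache: [bat(c=1) hen(c=6)]
  9. access hen: HIT, count now 7. Cache: [bat(c=1) hen(c=7)]
  10. access hen: HIT, count now 8. Cache: [bat(c=1) hen(c=8)]
Total: 7 hits, 3 misses, 1 evictions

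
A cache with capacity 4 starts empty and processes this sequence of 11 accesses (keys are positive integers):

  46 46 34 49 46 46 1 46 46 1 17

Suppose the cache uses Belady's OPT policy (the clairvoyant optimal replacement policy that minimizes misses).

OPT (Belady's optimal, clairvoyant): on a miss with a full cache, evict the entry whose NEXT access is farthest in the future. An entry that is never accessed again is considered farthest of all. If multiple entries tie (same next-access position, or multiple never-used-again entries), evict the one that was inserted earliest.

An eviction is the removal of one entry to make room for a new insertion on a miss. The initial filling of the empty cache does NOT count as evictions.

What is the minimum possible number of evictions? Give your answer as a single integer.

OPT (Belady) simulation (capacity=4):
  1. access 46: MISS. Cache: [46]
  2. access 46: HIT. Next use of 46: step 5. Cache: [46]
  3. access 34: MISS. Cache: [46 34]
  4. access 49: MISS. Cache: [46 34 49]
  5. access 46: HIT. Next use of 46: step 6. Cache: [46 34 49]
  6. access 46: HIT. Next use of 46: step 8. Cache: [46 34 49]
  7. access 1: MISS. Cache: [46 34 49 1]
  8. access 46: HIT. Next use of 46: step 9. Cache: [46 34 49 1]
  9. access 46: HIT. Next use of 46: never. Cache: [46 34 49 1]
  10. access 1: HIT. Next use of 1: never. Cache: [46 34 49 1]
  11. access 17: MISS, evict 46 (next use: never). Cache: [34 49 1 17]
Total: 6 hits, 5 misses, 1 evictions

Answer: 1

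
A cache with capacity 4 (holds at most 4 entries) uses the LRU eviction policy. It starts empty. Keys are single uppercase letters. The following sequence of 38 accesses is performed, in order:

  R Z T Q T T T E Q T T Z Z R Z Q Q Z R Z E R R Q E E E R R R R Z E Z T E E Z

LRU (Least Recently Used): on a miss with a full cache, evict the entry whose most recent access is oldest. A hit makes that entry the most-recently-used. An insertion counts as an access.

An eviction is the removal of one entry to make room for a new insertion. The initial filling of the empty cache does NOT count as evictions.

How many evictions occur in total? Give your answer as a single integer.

LRU simulation (capacity=4):
  1. access R: MISS. Cache (LRU->MRU): [R]
  2. access Z: MISS. Cache (LRU->MRU): [R Z]
  3. access T: MISS. Cache (LRU->MRU): [R Z T]
  4. access Q: MISS. Cache (LRU->MRU): [R Z T Q]
  5. access T: HIT. Cache (LRU->MRU): [R Z Q T]
  6. access T: HIT. Cache (LRU->MRU): [R Z Q T]
  7. access T: HIT. Cache (LRU->MRU): [R Z Q T]
  8. access E: MISS, evict R. Cache (LRU->MRU): [Z Q T E]
  9. access Q: HIT. Cache (LRU->MRU): [Z T E Q]
  10. access T: HIT. Cache (LRU->MRU): [Z E Q T]
  11. access T: HIT. Cache (LRU->MRU): [Z E Q T]
  12. access Z: HIT. Cache (LRU->MRU): [E Q T Z]
  13. access Z: HIT. Cache (LRU->MRU): [E Q T Z]
  14. access R: MISS, evict E. Cache (LRU->MRU): [Q T Z R]
  15. access Z: HIT. Cache (LRU->MRU): [Q T R Z]
  16. access Q: HIT. Cache (LRU->MRU): [T R Z Q]
  17. access Q: HIT. Cache (LRU->MRU): [T R Z Q]
  18. access Z: HIT. Cache (LRU->MRU): [T R Q Z]
  19. access R: HIT. Cache (LRU->MRU): [T Q Z R]
  20. access Z: HIT. Cache (LRU->MRU): [T Q R Z]
  21. access E: MISS, evict T. Cache (LRU->MRU): [Q R Z E]
  22. access R: HIT. Cache (LRU->MRU): [Q Z E R]
  23. access R: HIT. Cache (LRU->MRU): [Q Z E R]
  24. access Q: HIT. Cache (LRU->MRU): [Z E R Q]
  25. access E: HIT. Cache (LRU->MRU): [Z R Q E]
  26. access E: HIT. Cache (LRU->MRU): [Z R Q E]
  27. access E: HIT. Cache (LRU->MRU): [Z R Q E]
  28. access R: HIT. Cache (LRU->MRU): [Z Q E R]
  29. access R: HIT. Cache (LRU->MRU): [Z Q E R]
  30. access R: HIT. Cache (LRU->MRU): [Z Q E R]
  31. access R: HIT. Cache (LRU->MRU): [Z Q E R]
  32. access Z: HIT. Cache (LRU->MRU): [Q E R Z]
  33. access E: HIT. Cache (LRU->MRU): [Q R Z E]
  34. access Z: HIT. Cache (LRU->MRU): [Q R E Z]
  35. access T: MISS, evict Q. Cache (LRU->MRU): [R E Z T]
  36. access E: HIT. Cache (LRU->MRU): [R Z T E]
  37. access E: HIT. Cache (LRU->MRU): [R Z T E]
  38. access Z: HIT. Cache (LRU->MRU): [R T E Z]
Total: 30 hits, 8 misses, 4 evictions

Answer: 4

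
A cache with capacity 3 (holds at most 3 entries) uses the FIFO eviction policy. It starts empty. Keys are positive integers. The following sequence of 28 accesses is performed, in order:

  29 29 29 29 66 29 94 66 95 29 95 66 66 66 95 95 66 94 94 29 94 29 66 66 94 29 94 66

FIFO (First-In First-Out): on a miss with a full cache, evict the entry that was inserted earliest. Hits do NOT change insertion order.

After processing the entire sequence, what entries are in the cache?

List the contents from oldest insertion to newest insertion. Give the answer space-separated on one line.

FIFO simulation (capacity=3):
  1. access 29: MISS. Cache (old->new): [29]
  2. access 29: HIT. Cache (old->new): [29]
  3. access 29: HIT. Cache (old->new): [29]
  4. access 29: HIT. Cache (old->new): [29]
  5. access 66: MISS. Cache (old->new): [29 66]
  6. access 29: HIT. Cache (old->new): [29 66]
  7. access 94: MISS. Cache (old->new): [29 66 94]
  8. access 66: HIT. Cache (old->new): [29 66 94]
  9. access 95: MISS, evict 29. Cache (old->new): [66 94 95]
  10. access 29: MISS, evict 66. Cache (old->new): [94 95 29]
  11. access 95: HIT. Cache (old->new): [94 95 29]
  12. access 66: MISS, evict 94. Cache (old->new): [95 29 66]
  13. access 66: HIT. Cache (old->new): [95 29 66]
  14. access 66: HIT. Cache (old->new): [95 29 66]
  15. access 95: HIT. Cache (old->new): [95 29 66]
  16. access 95: HIT. Cache (old->new): [95 29 66]
  17. access 66: HIT. Cache (old->new): [95 29 66]
  18. access 94: MISS, evict 95. Cache (old->new): [29 66 94]
  19. access 94: HIT. Cache (old->new): [29 66 94]
  20. access 29: HIT. Cache (old->new): [29 66 94]
  21. access 94: HIT. Cache (old->new): [29 66 94]
  22. access 29: HIT. Cache (old->new): [29 66 94]
  23. access 66: HIT. Cache (old->new): [29 66 94]
  24. access 66: HIT. Cache (old->new): [29 66 94]
  25. access 94: HIT. Cache (old->new): [29 66 94]
  26. access 29: HIT. Cache (old->new): [29 66 94]
  27. access 94: HIT. Cache (old->new): [29 66 94]
  28. access 66: HIT. Cache (old->new): [29 66 94]
Total: 21 hits, 7 misses, 4 evictions

Answer: 29 66 94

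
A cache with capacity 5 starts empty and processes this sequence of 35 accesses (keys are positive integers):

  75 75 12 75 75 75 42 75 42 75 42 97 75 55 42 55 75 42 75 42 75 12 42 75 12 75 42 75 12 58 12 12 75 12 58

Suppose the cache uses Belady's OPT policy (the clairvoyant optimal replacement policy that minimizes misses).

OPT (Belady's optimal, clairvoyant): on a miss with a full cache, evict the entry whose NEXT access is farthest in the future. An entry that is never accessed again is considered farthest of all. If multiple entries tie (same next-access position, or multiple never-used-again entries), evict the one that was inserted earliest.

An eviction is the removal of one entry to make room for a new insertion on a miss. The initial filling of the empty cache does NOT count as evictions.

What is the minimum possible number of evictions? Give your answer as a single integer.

OPT (Belady) simulation (capacity=5):
  1. access 75: MISS. Cache: [75]
  2. access 75: HIT. Next use of 75: step 4. Cache: [75]
  3. access 12: MISS. Cache: [75 12]
  4. access 75: HIT. Next use of 75: step 5. Cache: [75 12]
  5. access 75: HIT. Next use of 75: step 6. Cache: [75 12]
  6. access 75: HIT. Next use of 75: step 8. Cache: [75 12]
  7. access 42: MISS. Cache: [75 12 42]
  8. access 75: HIT. Next use of 75: step 10. Cache: [75 12 42]
  9. access 42: HIT. Next use of 42: step 11. Cache: [75 12 42]
  10. access 75: HIT. Next use of 75: step 13. Cache: [75 12 42]
  11. access 42: HIT. Next use of 42: step 15. Cache: [75 12 42]
  12. access 97: MISS. Cache: [75 12 42 97]
  13. access 75: HIT. Next use of 75: step 17. Cache: [75 12 42 97]
  14. access 55: MISS. Cache: [75 12 42 97 55]
  15. access 42: HIT. Next use of 42: step 18. Cache: [75 12 42 97 55]
  16. access 55: HIT. Next use of 55: never. Cache: [75 12 42 97 55]
  17. access 75: HIT. Next use of 75: step 19. Cache: [75 12 42 97 55]
  18. access 42: HIT. Next use of 42: step 20. Cache: [75 12 42 97 55]
  19. access 75: HIT. Next use of 75: step 21. Cache: [75 12 42 97 55]
  20. access 42: HIT. Next use of 42: step 23. Cache: [75 12 42 97 55]
  21. access 75: HIT. Next use of 75: step 24. Cache: [75 12 42 97 55]
  22. access 12: HIT. Next use of 12: step 25. Cache: [75 12 42 97 55]
  23. access 42: HIT. Next use of 42: step 27. Cache: [75 12 42 97 55]
  24. access 75: HIT. Next use of 75: step 26. Cache: [75 12 42 97 55]
  25. access 12: HIT. Next use of 12: step 29. Cache: [75 12 42 97 55]
  26. access 75: HIT. Next use of 75: step 28. Cache: [75 12 42 97 55]
  27. access 42: HIT. Next use of 42: never. Cache: [75 12 42 97 55]
  28. access 75: HIT. Next use of 75: step 33. Cache: [75 12 42 97 55]
  29. access 12: HIT. Next use of 12: step 31. Cache: [75 12 42 97 55]
  30. access 58: MISS, evict 42 (next use: never). Cache: [75 12 97 55 58]
  31. access 12: HIT. Next use of 12: step 32. Cache: [75 12 97 55 58]
  32. access 12: HIT. Next use of 12: step 34. Cache: [75 12 97 55 58]
  33. access 75: HIT. Next use of 75: never. Cache: [75 12 97 55 58]
  34. access 12: HIT. Next use of 12: never. Cache: [75 12 97 55 58]
  35. access 58: HIT. Next use of 58: never. Cache: [75 12 97 55 58]
Total: 29 hits, 6 misses, 1 evictions

Answer: 1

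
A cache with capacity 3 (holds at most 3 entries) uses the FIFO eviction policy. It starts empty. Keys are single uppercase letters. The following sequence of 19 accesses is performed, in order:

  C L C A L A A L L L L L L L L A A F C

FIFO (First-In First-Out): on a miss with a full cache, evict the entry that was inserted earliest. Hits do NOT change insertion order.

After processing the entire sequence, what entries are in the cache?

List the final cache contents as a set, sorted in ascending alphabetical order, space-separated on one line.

FIFO simulation (capacity=3):
  1. access C: MISS. Cache (old->new): [C]
  2. access L: MISS. Cache (old->new): [C L]
  3. access C: HIT. Cache (old->new): [C L]
  4. access A: MISS. Cache (old->new): [C L A]
  5. access L: HIT. Cache (old->new): [C L A]
  6. access A: HIT. Cache (old->new): [C L A]
  7. access A: HIT. Cache (old->new): [C L A]
  8. access L: HIT. Cache (old->new): [C L A]
  9. access L: HIT. Cache (old->new): [C L A]
  10. access L: HIT. Cache (old->new): [C L A]
  11. access L: HIT. Cache (old->new): [C L A]
  12. access L: HIT. Cache (old->new): [C L A]
  13. access L: HIT. Cache (old->new): [C L A]
  14. access L: HIT. Cache (old->new): [C L A]
  15. access L: HIT. Cache (old->new): [C L A]
  16. access A: HIT. Cache (old->new): [C L A]
  17. access A: HIT. Cache (old->new): [C L A]
  18. access F: MISS, evict C. Cache (old->new): [L A F]
  19. access C: MISS, evict L. Cache (old->new): [A F C]
Total: 14 hits, 5 misses, 2 evictions

Answer: A C F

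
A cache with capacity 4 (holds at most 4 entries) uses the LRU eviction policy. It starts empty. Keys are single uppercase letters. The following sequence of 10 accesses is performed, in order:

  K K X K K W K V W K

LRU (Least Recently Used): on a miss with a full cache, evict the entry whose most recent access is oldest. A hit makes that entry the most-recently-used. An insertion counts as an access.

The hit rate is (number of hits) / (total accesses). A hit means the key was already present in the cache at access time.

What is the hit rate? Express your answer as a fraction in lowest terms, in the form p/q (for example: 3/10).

LRU simulation (capacity=4):
  1. access K: MISS. Cache (LRU->MRU): [K]
  2. access K: HIT. Cache (LRU->MRU): [K]
  3. access X: MISS. Cache (LRU->MRU): [K X]
  4. access K: HIT. Cache (LRU->MRU): [X K]
  5. access K: HIT. Cache (LRU->MRU): [X K]
  6. access W: MISS. Cache (LRU->MRU): [X K W]
  7. access K: HIT. Cache (LRU->MRU): [X W K]
  8. access V: MISS. Cache (LRU->MRU): [X W K V]
  9. access W: HIT. Cache (LRU->MRU): [X K V W]
  10. access K: HIT. Cache (LRU->MRU): [X V W K]
Total: 6 hits, 4 misses, 0 evictions

Hit rate = 6/10 = 3/5

Answer: 3/5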